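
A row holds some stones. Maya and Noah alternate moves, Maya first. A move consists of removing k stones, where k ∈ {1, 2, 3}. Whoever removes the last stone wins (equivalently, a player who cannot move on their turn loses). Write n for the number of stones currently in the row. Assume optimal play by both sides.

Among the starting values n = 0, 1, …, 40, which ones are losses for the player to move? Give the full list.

Use the standard recursion: the mover loses at a terminal position; elsewhere, the mover wins exactly when some move hands the opponent an L position.
n=0: no move → L
n=1: reaches L-position 0 → W
n=2: reaches L-position 0 → W
n=3: reaches L-position 0 → W
n=4: only reaches 3(W), 2(W), 1(W), all W → L
n=5: reaches L-position 4 → W
n=6: reaches L-position 4 → W
n=7: reaches L-position 4 → W
n=8: only reaches 7(W), 6(W), 5(W), all W → L
n=9: reaches L-position 8 → W
n=10: reaches L-position 8 → W
n=11: reaches L-position 8 → W
n=12: only reaches 11(W), 10(W), 9(W), all W → L
n=13: reaches L-position 12 → W
n=14: reaches L-position 12 → W
n=15: reaches L-position 12 → W
n=16: only reaches 15(W), 14(W), 13(W), all W → L
n=17: reaches L-position 16 → W
n=18: reaches L-position 16 → W
n=19: reaches L-position 16 → W
n=20: only reaches 19(W), 18(W), 17(W), all W → L
n=21: reaches L-position 20 → W
n=22: reaches L-position 20 → W
n=23: reaches L-position 20 → W
n=24: only reaches 23(W), 22(W), 21(W), all W → L
n=25: reaches L-position 24 → W
n=26: reaches L-position 24 → W
n=27: reaches L-position 24 → W
n=28: only reaches 27(W), 26(W), 25(W), all W → L
n=29: reaches L-position 28 → W
n=30: reaches L-position 28 → W
n=31: reaches L-position 28 → W
n=32: only reaches 31(W), 30(W), 29(W), all W → L
n=33: reaches L-position 32 → W
n=34: reaches L-position 32 → W
n=35: reaches L-position 32 → W
n=36: only reaches 35(W), 34(W), 33(W), all W → L
n=37: reaches L-position 36 → W
n=38: reaches L-position 36 → W
n=39: reaches L-position 36 → W
n=40: only reaches 39(W), 38(W), 37(W), all W → L
Reading off the rows marked L gives the requested list; there are 11 such values of n.

0, 4, 8, 12, 16, 20, 24, 28, 32, 36, 40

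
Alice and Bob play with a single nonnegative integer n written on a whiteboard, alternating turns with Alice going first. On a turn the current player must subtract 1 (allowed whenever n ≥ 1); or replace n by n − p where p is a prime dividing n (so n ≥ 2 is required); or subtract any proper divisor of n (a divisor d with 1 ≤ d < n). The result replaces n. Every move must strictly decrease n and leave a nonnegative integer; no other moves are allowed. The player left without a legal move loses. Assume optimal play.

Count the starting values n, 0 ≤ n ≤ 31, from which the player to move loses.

6

Use the standard recursion: the mover loses at a terminal position; elsewhere, the mover wins exactly when some move hands the opponent an L position.
n=0: no move → L
n=1: W (go to 0, an L position)
n=2: W (go to 0, an L position)
n=3: W (go to 0, an L position)
n=4: L (options 2(W), 3(W) are all W)
n=5: W (go to 0, an L position)
n=6: W (go to 4, an L position)
n=7: W (go to 0, an L position)
n=8: W (go to 4, an L position)
n=9: L (options 6(W), 8(W) are all W)
n=10: W (go to 9, an L position)
n=11: W (go to 0, an L position)
n=12: W (go to 9, an L position)
n=13: W (go to 0, an L position)
n=14: L (options 7(W), 12(W), 13(W) are all W)
n=15: W (go to 14, an L position)
n=16: W (go to 14, an L position)
n=17: W (go to 0, an L position)
n=18: W (go to 9, an L position)
n=19: W (go to 0, an L position)
n=20: L (options 10(W), 15(W), 16(W), 18(W), 19(W) are all W)
n=21: W (go to 14, an L position)
n=22: W (go to 20, an L position)
n=23: W (go to 0, an L position)
n=24: W (go to 20, an L position)
n=25: W (go to 20, an L position)
n=26: L (options 13(W), 24(W), 25(W) are all W)
n=27: W (go to 26, an L position)
n=28: W (go to 14, an L position)
n=29: W (go to 0, an L position)
n=30: W (go to 20, an L position)
n=31: W (go to 0, an L position)
L entries with 0 ≤ n ≤ 31: n = 0, 4, 9, 14, 20, 26; that makes 6.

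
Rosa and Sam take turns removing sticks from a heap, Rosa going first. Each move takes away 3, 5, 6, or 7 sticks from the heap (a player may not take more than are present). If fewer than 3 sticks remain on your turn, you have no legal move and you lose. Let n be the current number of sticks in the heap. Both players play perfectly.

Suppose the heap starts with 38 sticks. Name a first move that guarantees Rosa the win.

Label each position W (a win for the player to move) or L (a loss). A position with no legal move is L; any other position is W exactly when some move reaches an L, and L when every move reaches a W.
n=0: no move → L
n=1: no move → L
n=2: no move → L
n=3: can move to 0, which is L ⇒ W
n=4: can move to 1, which is L ⇒ W
n=5: can move to 2, which is L ⇒ W
n=6: can move to 1, which is L ⇒ W
n=7: can move to 2, which is L ⇒ W
n=8: can move to 2, which is L ⇒ W
n=9: can move to 2, which is L ⇒ W
n=10: moves to 7(W), 5(W), 4(W), 3(W); every one is W ⇒ L
n=11: moves to 8(W), 6(W), 5(W), 4(W); every one is W ⇒ L
n=12: moves to 9(W), 7(W), 6(W), 5(W); every one is W ⇒ L
n=13: can move to 10, which is L ⇒ W
n=14: can move to 11, which is L ⇒ W
n=15: can move to 12, which is L ⇒ W
n=16: can move to 11, which is L ⇒ W
n=17: can move to 12, which is L ⇒ W
n=18: can move to 12, which is L ⇒ W
n=19: can move to 12, which is L ⇒ W
n=20: moves to 17(W), 15(W), 14(W), 13(W); every one is W ⇒ L
n=21: moves to 18(W), 16(W), 15(W), 14(W); every one is W ⇒ L
n=22: moves to 19(W), 17(W), 16(W), 15(W); every one is W ⇒ L
n=23: can move to 20, which is L ⇒ W
n=24: can move to 21, which is L ⇒ W
n=25: can move to 22, which is L ⇒ W
n=26: can move to 21, which is L ⇒ W
n=27: can move to 22, which is L ⇒ W
n=28: can move to 22, which is L ⇒ W
n=29: can move to 22, which is L ⇒ W
n=30: moves to 27(W), 25(W), 24(W), 23(W); every one is W ⇒ L
n=31: moves to 28(W), 26(W), 25(W), 24(W); every one is W ⇒ L
n=32: moves to 29(W), 27(W), 26(W), 25(W); every one is W ⇒ L
n=33: can move to 30, which is L ⇒ W
n=34: can move to 31, which is L ⇒ W
n=35: can move to 32, which is L ⇒ W
n=36: can move to 31, which is L ⇒ W
n=37: can move to 32, which is L ⇒ W
n=38: can move to 32, which is L ⇒ W
From 38, the L positions reachable in one move are: 32, 31. Any move reaching one of these is winning.

Remove 6, leaving 32.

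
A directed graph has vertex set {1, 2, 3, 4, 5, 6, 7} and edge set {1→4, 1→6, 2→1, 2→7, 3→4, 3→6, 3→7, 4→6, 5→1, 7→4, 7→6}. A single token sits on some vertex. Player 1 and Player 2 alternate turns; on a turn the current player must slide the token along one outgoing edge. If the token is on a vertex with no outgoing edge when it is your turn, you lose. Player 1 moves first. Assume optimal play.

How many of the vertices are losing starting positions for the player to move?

3

Build the W/L table. Terminal = L. A non-terminal position is W if it has a move to some L; otherwise it is L.
Every edge goes from a vertex to one that appears earlier in the order 6, 4, 7, 1, 2, 5, 3, so processing vertices in that order labels each vertex after all of its successors.
6: no outgoing edge → L
4: reaches L-position 6 → W
7: reaches L-position 6 → W
1: reaches L-position 6 → W
2: only reaches 1(W), 7(W), all W → L
5: only reaches 1(W), which is W → L
3: reaches L-position 6 → W
The L vertices are 2, 5, 6; that is 3 in all.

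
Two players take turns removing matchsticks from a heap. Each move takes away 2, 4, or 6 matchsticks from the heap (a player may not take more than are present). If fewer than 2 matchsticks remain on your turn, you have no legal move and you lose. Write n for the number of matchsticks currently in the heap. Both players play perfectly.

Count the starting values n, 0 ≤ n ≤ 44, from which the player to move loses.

12

Label each position W (a win for the player to move) or L (a loss). A position with no legal move is L; any other position is W exactly when some move reaches an L, and L when every move reaches a W.
n=0: no move → L
n=1: no move → L
n=2: reaches L-position 0 → W
n=3: reaches L-position 1 → W
n=4: reaches L-position 0 → W
n=5: reaches L-position 1 → W
n=6: reaches L-position 0 → W
n=7: reaches L-position 1 → W
n=8: only reaches 6(W), 4(W), 2(W), all W → L
n=9: only reaches 7(W), 5(W), 3(W), all W → L
n=10: reaches L-position 8 → W
n=11: reaches L-position 9 → W
n=12: reaches L-position 8 → W
n=13: reaches L-position 9 → W
n=14: reaches L-position 8 → W
n=15: reaches L-position 9 → W
n=16: only reaches 14(W), 12(W), 10(W), all W → L
n=17: only reaches 15(W), 13(W), 11(W), all W → L
n=18: reaches L-position 16 → W
n=19: reaches L-position 17 → W
n=20: reaches L-position 16 → W
n=21: reaches L-position 17 → W
n=22: reaches L-position 16 → W
n=23: reaches L-position 17 → W
n=24: only reaches 22(W), 20(W), 18(W), all W → L
n=25: only reaches 23(W), 21(W), 19(W), all W → L
n=26: reaches L-position 24 → W
n=27: reaches L-position 25 → W
n=28: reaches L-position 24 → W
n=29: reaches L-position 25 → W
n=30: reaches L-position 24 → W
n=31: reaches L-position 25 → W
n=32: only reaches 30(W), 28(W), 26(W), all W → L
n=33: only reaches 31(W), 29(W), 27(W), all W → L
n=34: reaches L-position 32 → W
n=35: reaches L-position 33 → W
n=36: reaches L-position 32 → W
n=37: reaches L-position 33 → W
n=38: reaches L-position 32 → W
n=39: reaches L-position 33 → W
n=40: only reaches 38(W), 36(W), 34(W), all W → L
n=41: only reaches 39(W), 37(W), 35(W), all W → L
n=42: reaches L-position 40 → W
n=43: reaches L-position 41 → W
n=44: reaches L-position 40 → W
L entries with 0 ≤ n ≤ 44: n = 0, 1, 8, 9, 16, 17, 24, 25, 32, 33, 40, 41; that makes 12.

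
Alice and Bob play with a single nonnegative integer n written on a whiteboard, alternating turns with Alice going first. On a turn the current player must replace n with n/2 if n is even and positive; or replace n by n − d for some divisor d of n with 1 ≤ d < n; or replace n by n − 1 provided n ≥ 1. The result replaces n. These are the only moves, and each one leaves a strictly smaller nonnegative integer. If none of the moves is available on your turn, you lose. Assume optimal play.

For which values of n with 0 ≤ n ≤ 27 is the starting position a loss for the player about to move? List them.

Work bottom-up. With no move the player to move loses. Otherwise the position is W if at least one move leads to an L position for the opponent, and L if every move leads to a W.
n=0: no move → L
n=1: →0(L), so W
n=2: →1(W) only, which is W, so L
n=3: →2(L), so W
n=4: →2(L), so W
n=5: →4(W) only, which is W, so L
n=6: →5(L), so W
n=7: →6(W) only, which is W, so L
n=8: →7(L), so W
n=9: →6(W), 8(W) — all W, so L
n=10: →5(L), so W
n=11: →10(W) only, which is W, so L
n=12: →9(L), so W
n=13: →12(W) only, which is W, so L
n=14: →7(L), so W
n=15: →10(W), 12(W), 14(W) — all W, so L
n=16: →15(L), so W
n=17: →16(W) only, which is W, so L
n=18: →9(L), so W
n=19: →18(W) only, which is W, so L
n=20: →15(L), so W
n=21: →14(W), 18(W), 20(W) — all W, so L
n=22: →11(L), so W
n=23: →22(W) only, which is W, so L
n=24: →21(L), so W
n=25: →20(W), 24(W) — all W, so L
n=26: →13(L), so W
n=27: →18(W), 24(W), 26(W) — all W, so L
Reading off the rows marked L gives the requested list; there are 14 such values of n.

0, 2, 5, 7, 9, 11, 13, 15, 17, 19, 21, 23, 25, 27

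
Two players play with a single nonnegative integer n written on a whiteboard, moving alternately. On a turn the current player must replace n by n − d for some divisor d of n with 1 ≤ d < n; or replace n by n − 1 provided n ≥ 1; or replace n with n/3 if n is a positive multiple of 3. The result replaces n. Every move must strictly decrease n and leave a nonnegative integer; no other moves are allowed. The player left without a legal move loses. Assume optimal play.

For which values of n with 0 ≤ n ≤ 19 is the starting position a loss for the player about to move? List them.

0, 2, 5, 7, 9, 11, 13, 16, 19

Build the W/L table. Terminal = L. A non-terminal position is W if it has a move to some L; otherwise it is L.
n=0: no move → L
n=1: W (go to 0, an L position)
n=2: L (sole option 1(W) is W)
n=3: W (go to 2, an L position)
n=4: W (go to 2, an L position)
n=5: L (sole option 4(W) is W)
n=6: W (go to 2, an L position)
n=7: L (sole option 6(W) is W)
n=8: W (go to 7, an L position)
n=9: L (options 3(W), 6(W), 8(W) are all W)
n=10: W (go to 5, an L position)
n=11: L (sole option 10(W) is W)
n=12: W (go to 9, an L position)
n=13: L (sole option 12(W) is W)
n=14: W (go to 7, an L position)
n=15: W (go to 5, an L position)
n=16: L (options 8(W), 12(W), 14(W), 15(W) are all W)
n=17: W (go to 16, an L position)
n=18: W (go to 9, an L position)
n=19: L (sole option 18(W) is W)
Reading off the rows marked L gives the requested list; there are 9 such values of n.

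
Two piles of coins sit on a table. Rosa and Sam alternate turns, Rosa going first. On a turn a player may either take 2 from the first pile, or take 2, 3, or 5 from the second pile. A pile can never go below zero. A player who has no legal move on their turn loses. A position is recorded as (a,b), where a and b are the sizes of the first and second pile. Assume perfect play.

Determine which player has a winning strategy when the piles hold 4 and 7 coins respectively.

Build the W/L table. Terminal = L. A non-terminal position is W if it has a move to some L; otherwise it is L.
No move ever increases a pile, so every position that can arise here has a ≤ 4 and b ≤ 7; it is enough to label the cells with 0 ≤ a ≤ 4 and 0 ≤ b ≤ 7.
Every move lowers a or b (never raises either), so fill the grid row by row in increasing a, and left to right within a row: each cell's successors are then already labelled.
      b=0  b=1  b=2  b=3  b=4  b=5  b=6  b=7
a=0:    L    L    W    W    W    W    W    L
a=1:    L    L    W    W    W    W    W    L
a=2:    W    W    L    L    W    W    W    W
a=3:    W    W    L    L    W    W    W    W
a=4:    L    L    W    W    W    W    W    L
Cells with no legal move (terminal, hence L): (0,0), (0,1), (1,0), (1,1).
The remaining L cells, each justified by listing all of its moves:
(0,7): L (options (0,5)(W), (0,4)(W), (0,2)(W) are all W)
(1,7): L (options (1,5)(W), (1,4)(W), (1,2)(W) are all W)
(2,2): L (options (0,2)(W), (2,0)(W) are all W)
(2,3): L (options (0,3)(W), (2,1)(W), (2,0)(W) are all W)
(3,2): L (options (1,2)(W), (3,0)(W) are all W)
(3,3): L (options (1,3)(W), (3,1)(W), (3,0)(W) are all W)
(4,0): L (sole option (2,0)(W) is W)
(4,1): L (sole option (2,1)(W) is W)
(4,7): L (options (2,7)(W), (4,5)(W), (4,4)(W), (4,2)(W) are all W)
Every other cell has at least one move into one of the L cells above, so it is W.
The starting position (4,7) is L: whatever Rosa does, the opponent receives a W position.

Sam wins.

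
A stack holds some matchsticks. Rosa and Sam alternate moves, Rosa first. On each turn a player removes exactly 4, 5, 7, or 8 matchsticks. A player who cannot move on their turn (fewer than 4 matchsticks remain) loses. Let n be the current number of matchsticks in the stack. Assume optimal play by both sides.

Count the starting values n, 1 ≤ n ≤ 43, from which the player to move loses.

15

Positions with no move are L. A position that does have a move is losing for the player to move precisely when every available move leads to a winning position for the opponent. Fill in the labels:
n=0: no move → L
n=1: no move → L
n=2: no move → L
n=3: no move → L
n=4: can move to 0, which is L ⇒ W
n=5: can move to 1, which is L ⇒ W
n=6: can move to 2, which is L ⇒ W
n=7: can move to 3, which is L ⇒ W
n=8: can move to 3, which is L ⇒ W
n=9: can move to 2, which is L ⇒ W
n=10: can move to 3, which is L ⇒ W
n=11: can move to 3, which is L ⇒ W
n=12: moves to 8(W), 7(W), 5(W), 4(W); every one is W ⇒ L
n=13: moves to 9(W), 8(W), 6(W), 5(W); every one is W ⇒ L
n=14: moves to 10(W), 9(W), 7(W), 6(W); every one is W ⇒ L
n=15: moves to 11(W), 10(W), 8(W), 7(W); every one is W ⇒ L
n=16: can move to 12, which is L ⇒ W
n=17: can move to 13, which is L ⇒ W
n=18: can move to 14, which is L ⇒ W
n=19: can move to 15, which is L ⇒ W
n=20: can move to 15, which is L ⇒ W
n=21: can move to 14, which is L ⇒ W
n=22: can move to 15, which is L ⇒ W
n=23: can move to 15, which is L ⇒ W
n=24: moves to 20(W), 19(W), 17(W), 16(W); every one is W ⇒ L
n=25: moves to 21(W), 20(W), 18(W), 17(W); every one is W ⇒ L
n=26: moves to 22(W), 21(W), 19(W), 18(W); every one is W ⇒ L
n=27: moves to 23(W), 22(W), 20(W), 19(W); every one is W ⇒ L
n=28: can move to 24, which is L ⇒ W
n=29: can move to 25, which is L ⇒ W
n=30: can move to 26, which is L ⇒ W
n=31: can move to 27, which is L ⇒ W
n=32: can move to 27, which is L ⇒ W
n=33: can move to 26, which is L ⇒ W
n=34: can move to 27, which is L ⇒ W
n=35: can move to 27, which is L ⇒ W
n=36: moves to 32(W), 31(W), 29(W), 28(W); every one is W ⇒ L
n=37: moves to 33(W), 32(W), 30(W), 29(W); every one is W ⇒ L
n=38: moves to 34(W), 33(W), 31(W), 30(W); every one is W ⇒ L
n=39: moves to 35(W), 34(W), 32(W), 31(W); every one is W ⇒ L
n=40: can move to 36, which is L ⇒ W
n=41: can move to 37, which is L ⇒ W
n=42: can move to 38, which is L ⇒ W
n=43: can move to 39, which is L ⇒ W
L entries with 1 ≤ n ≤ 43 (n=0 is outside the asked range and is not counted): n = 1, 2, 3, 12, 13, 14, 15, 24, 25, 26, 27, 36, 37, 38, 39; that makes 15.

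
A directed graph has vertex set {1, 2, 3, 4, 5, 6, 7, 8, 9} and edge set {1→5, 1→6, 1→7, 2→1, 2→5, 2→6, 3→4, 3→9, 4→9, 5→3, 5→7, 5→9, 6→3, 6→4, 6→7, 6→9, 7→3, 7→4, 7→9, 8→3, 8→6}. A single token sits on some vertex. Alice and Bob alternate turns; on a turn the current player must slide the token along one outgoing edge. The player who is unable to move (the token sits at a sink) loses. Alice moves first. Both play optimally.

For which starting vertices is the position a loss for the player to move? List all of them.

Classify positions by backward induction: terminal positions (no move available) are L. From any other position, the mover wins iff some move reaches an L.
Every edge goes from a vertex to one that appears earlier in the order 9, 4, 3, 7, 6, 5, 1, 8, 2, so processing vertices in that order labels each vertex after all of its successors.
9: no outgoing edge → L
4: can move to 9, which is L ⇒ W
3: can move to 9, which is L ⇒ W
7: can move to 9, which is L ⇒ W
6: can move to 9, which is L ⇒ W
5: can move to 9, which is L ⇒ W
1: moves to 5(W), 6(W), 7(W); every one is W ⇒ L
8: moves to 6(W), 3(W); every one is W ⇒ L
2: can move to 1, which is L ⇒ W
Reading off the rows marked L gives the requested list; there are 3 such vertices.

1, 8, 9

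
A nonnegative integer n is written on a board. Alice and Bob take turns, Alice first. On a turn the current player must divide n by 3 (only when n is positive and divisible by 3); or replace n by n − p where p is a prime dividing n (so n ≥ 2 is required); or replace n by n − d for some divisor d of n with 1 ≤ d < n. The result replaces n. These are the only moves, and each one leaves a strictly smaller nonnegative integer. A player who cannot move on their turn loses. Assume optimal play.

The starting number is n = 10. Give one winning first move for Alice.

Move to 9.

Work bottom-up. With no move the player to move loses. Otherwise the position is W if at least one move leads to an L position for the opponent, and L if every move leads to a W.
n=0: no move → L
n=1: no move → L
n=2: can move to 0, which is L ⇒ W
n=3: can move to 0, which is L ⇒ W
n=4: moves to 2(W), 3(W); every one is W ⇒ L
n=5: can move to 0, which is L ⇒ W
n=6: can move to 4, which is L ⇒ W
n=7: can move to 0, which is L ⇒ W
n=8: can move to 4, which is L ⇒ W
n=9: moves to 3(W), 6(W), 8(W); every one is W ⇒ L
n=10: can move to 9, which is L ⇒ W
From 10, the L positions reachable in one move are: 9.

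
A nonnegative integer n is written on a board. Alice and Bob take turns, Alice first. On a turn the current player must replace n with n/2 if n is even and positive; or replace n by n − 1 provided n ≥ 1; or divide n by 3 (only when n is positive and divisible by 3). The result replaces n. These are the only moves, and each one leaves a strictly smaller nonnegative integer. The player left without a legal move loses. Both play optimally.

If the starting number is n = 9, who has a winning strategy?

Bob wins.

Work bottom-up. With no move the player to move loses. Otherwise the position is W if at least one move leads to an L position for the opponent, and L if every move leads to a W.
n=0: no move → L
n=1: can move to 0, which is L ⇒ W
n=2: the only move is to 1(W), a W ⇒ L
n=3: can move to 2, which is L ⇒ W
n=4: can move to 2, which is L ⇒ W
n=5: the only move is to 4(W), a W ⇒ L
n=6: can move to 2, which is L ⇒ W
n=7: the only move is to 6(W), a W ⇒ L
n=8: can move to 7, which is L ⇒ W
n=9: moves to 3(W), 8(W); every one is W ⇒ L
The starting position 9 is L: whatever Alice does, the opponent receives a W position.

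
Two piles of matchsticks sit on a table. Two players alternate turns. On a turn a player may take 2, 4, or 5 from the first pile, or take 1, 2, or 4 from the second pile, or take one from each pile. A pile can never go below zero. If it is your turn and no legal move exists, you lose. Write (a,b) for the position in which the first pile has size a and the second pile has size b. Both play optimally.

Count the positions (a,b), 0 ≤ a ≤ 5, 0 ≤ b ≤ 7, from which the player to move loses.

Positions with no move are L. A position that does have a move is losing for the player to move precisely when every available move leads to a winning position for the opponent. Fill in the labels:
Every move lowers a or b (never raises either), so fill the grid row by row in increasing a, and left to right within a row: each cell's successors are then already labelled.
      b=0  b=1  b=2  b=3  b=4  b=5  b=6  b=7
a=0:    L    W    W    L    W    W    L    W
a=1:    L    W    W    L    W    W    L    W
a=2:    W    W    L    W    W    L    W    W
a=3:    W    L    W    W    L    W    W    L
a=4:    W    L    W    W    L    W    W    L
a=5:    W    W    W    W    W    W    W    W
Cells with no legal move (terminal, hence L): (0,0), (1,0).
The remaining L cells, each justified by listing all of its moves:
(0,3): L (options (0,2)(W), (0,1)(W) are all W)
(0,6): L (options (0,5)(W), (0,4)(W), (0,2)(W) are all W)
(1,3): L (options (1,2)(W), (1,1)(W), (0,2)(W) are all W)
(1,6): L (options (1,5)(W), (1,4)(W), (1,2)(W), (0,5)(W) are all W)
(2,2): L (options (0,2)(W), (2,1)(W), (2,0)(W), (1,1)(W) are all W)
(2,5): L (options (0,5)(W), (2,4)(W), (2,3)(W), (2,1)(W), (1,4)(W) are all W)
(3,1): L (options (1,1)(W), (3,0)(W), (2,0)(W) are all W)
(3,4): L (options (1,4)(W), (3,3)(W), (3,2)(W), (3,0)(W), (2,3)(W) are all W)
(3,7): L (options (1,7)(W), (3,6)(W), (3,5)(W), (3,3)(W), (2,6)(W) are all W)
(4,1): L (options (2,1)(W), (0,1)(W), (4,0)(W), (3,0)(W) are all W)
(4,4): L (options (2,4)(W), (0,4)(W), (4,3)(W), (4,2)(W), (4,0)(W), (3,3)(W) are all W)
(4,7): L (options (2,7)(W), (0,7)(W), (4,6)(W), (4,5)(W), (4,3)(W), (3,6)(W) are all W)
Every other cell has at least one move into one of the L cells above, so it is W.
L cells per row: a=0: 3, a=1: 3, a=2: 2, a=3: 3, a=4: 3, a=5: 0; total 14.

14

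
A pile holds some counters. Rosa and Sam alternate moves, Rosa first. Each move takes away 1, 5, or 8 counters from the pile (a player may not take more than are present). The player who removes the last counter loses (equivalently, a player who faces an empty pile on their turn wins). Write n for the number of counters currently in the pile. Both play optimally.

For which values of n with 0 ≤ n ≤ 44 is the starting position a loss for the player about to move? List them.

Compute win/loss labels from the base case upward. A position with no move is W. Any other position is W if it can reach an L in one move, else L.
n=0: no move; the opponent has just taken the last counter and therefore loses → W
n=1: →0(W) only, which is W, so L
n=2: →1(L), so W
n=3: →2(W) only, which is W, so L
n=4: →3(L), so W
n=5: →4(W), 0(W) — all W, so L
n=6: →5(L), so W
n=7: →6(W), 2(W) — all W, so L
n=8: →7(L), so W
n=9: →1(L), so W
n=10: →5(L), so W
n=11: →3(L), so W
n=12: →7(L), so W
n=13: →5(L), so W
n=14: →13(W), 9(W), 6(W) — all W, so L
n=15: →14(L), so W
n=16: →15(W), 11(W), 8(W) — all W, so L
n=17: →16(L), so W
n=18: →17(W), 13(W), 10(W) — all W, so L
n=19: →18(L), so W
n=20: →19(W), 15(W), 12(W) — all W, so L
n=21: →20(L), so W
n=22: →14(L), so W
n=23: →18(L), so W
n=24: →16(L), so W
n=25: →20(L), so W
n=26: →18(L), so W
n=27: →26(W), 22(W), 19(W) — all W, so L
n=28: →27(L), so W
n=29: →28(W), 24(W), 21(W) — all W, so L
n=30: →29(L), so W
n=31: →30(W), 26(W), 23(W) — all W, so L
n=32: →31(L), so W
n=33: →32(W), 28(W), 25(W) — all W, so L
n=34: →33(L), so W
n=35: →27(L), so W
n=36: →31(L), so W
n=37: →29(L), so W
n=38: →33(L), so W
n=39: →31(L), so W
n=40: →39(W), 35(W), 32(W) — all W, so L
n=41: →40(L), so W
n=42: →41(W), 37(W), 34(W) — all W, so L
n=43: →42(L), so W
n=44: →43(W), 39(W), 36(W) — all W, so L
Reading off the rows marked L gives the requested list; there are 15 such values of n.

1, 3, 5, 7, 14, 16, 18, 20, 27, 29, 31, 33, 40, 42, 44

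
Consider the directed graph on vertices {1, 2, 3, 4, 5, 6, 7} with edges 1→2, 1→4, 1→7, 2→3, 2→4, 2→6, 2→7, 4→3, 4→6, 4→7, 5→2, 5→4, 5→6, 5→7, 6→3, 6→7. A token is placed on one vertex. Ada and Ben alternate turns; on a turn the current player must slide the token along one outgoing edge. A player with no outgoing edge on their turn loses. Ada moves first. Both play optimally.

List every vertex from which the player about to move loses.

3, 7

Use the standard recursion: the mover loses at a terminal position; elsewhere, the mover wins exactly when some move hands the opponent an L position.
Every edge goes from a vertex to one that appears earlier in the order 7, 3, 6, 4, 2, 1, 5, so processing vertices in that order labels each vertex after all of its successors.
7: no outgoing edge → L
3: no outgoing edge → L
6: W (go to 3, an L position)
4: W (go to 3, an L position)
2: W (go to 3, an L position)
1: W (go to 7, an L position)
5: W (go to 7, an L position)
The losing starting vertices are exactly the entries labelled L in this table (2 of them).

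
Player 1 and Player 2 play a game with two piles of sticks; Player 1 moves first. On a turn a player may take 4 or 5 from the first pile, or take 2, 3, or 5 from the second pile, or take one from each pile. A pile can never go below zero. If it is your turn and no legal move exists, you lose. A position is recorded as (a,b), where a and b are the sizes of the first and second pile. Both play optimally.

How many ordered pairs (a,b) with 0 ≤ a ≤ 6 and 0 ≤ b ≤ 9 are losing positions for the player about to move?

19

Use the standard recursion: the mover loses at a terminal position; elsewhere, the mover wins exactly when some move hands the opponent an L position.
Every move lowers a or b (never raises either), so fill the grid row by row in increasing a, and left to right within a row: each cell's successors are then already labelled.
      b=0  b=1  b=2  b=3  b=4  b=5  b=6  b=7  b=8  b=9
a=0:    L    L    W    W    W    W    W    L    L    W
a=1:    L    W    W    W    L    W    W    W    W    W
a=2:    L    W    W    W    L    W    W    W    L    W
a=3:    L    W    W    W    L    W    W    W    L    W
a=4:    W    W    L    L    W    W    W    W    W    W
a=5:    W    W    L    W    W    W    L    W    W    W
a=6:    W    L    L    W    W    W    W    W    W    L
Cells with no legal move (terminal, hence L): (0,0), (0,1), (1,0), (2,0), (3,0).
The remaining L cells, each justified by listing all of its moves:
(0,7): moves to (0,5)(W), (0,4)(W), (0,2)(W); every one is W ⇒ L
(0,8): moves to (0,6)(W), (0,5)(W), (0,3)(W); every one is W ⇒ L
(1,4): moves to (1,2)(W), (1,1)(W), (0,3)(W); every one is W ⇒ L
(2,4): moves to (2,2)(W), (2,1)(W), (1,3)(W); every one is W ⇒ L
(2,8): moves to (2,6)(W), (2,5)(W), (2,3)(W), (1,7)(W); every one is W ⇒ L
(3,4): moves to (3,2)(W), (3,1)(W), (2,3)(W); every one is W ⇒ L
(3,8): moves to (3,6)(W), (3,5)(W), (3,3)(W), (2,7)(W); every one is W ⇒ L
(4,2): moves to (0,2)(W), (4,0)(W), (3,1)(W); every one is W ⇒ L
(4,3): moves to (0,3)(W), (4,1)(W), (4,0)(W), (3,2)(W); every one is W ⇒ L
(5,2): moves to (1,2)(W), (0,2)(W), (5,0)(W), (4,1)(W); every one is W ⇒ L
(5,6): moves to (1,6)(W), (0,6)(W), (5,4)(W), (5,3)(W), (5,1)(W), (4,5)(W); every one is W ⇒ L
(6,1): moves to (2,1)(W), (1,1)(W), (5,0)(W); every one is W ⇒ L
(6,2): moves to (2,2)(W), (1,2)(W), (6,0)(W), (5,1)(W); every one is W ⇒ L
(6,9): moves to (2,9)(W), (1,9)(W), (6,7)(W), (6,6)(W), (6,4)(W), (5,8)(W); every one is W ⇒ L
Every other cell has at least one move into one of the L cells above, so it is W.
L cells per row: a=0: 4, a=1: 2, a=2: 3, a=3: 3, a=4: 2, a=5: 2, a=6: 3; total 19.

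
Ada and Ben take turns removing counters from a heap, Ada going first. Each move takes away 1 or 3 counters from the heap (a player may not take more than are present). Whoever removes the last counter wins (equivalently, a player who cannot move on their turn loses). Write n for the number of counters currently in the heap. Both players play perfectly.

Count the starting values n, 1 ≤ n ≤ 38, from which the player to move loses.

19

Compute win/loss labels from the base case upward. A position with no move is L. Any other position is W if it can reach an L in one move, else L.
n=0: no move → L
n=1: W (go to 0, an L position)
n=2: L (sole option 1(W) is W)
n=3: W (go to 2, an L position)
n=4: L (options 3(W), 1(W) are all W)
n=5: W (go to 4, an L position)
n=6: L (options 5(W), 3(W) are all W)
n=7: W (go to 6, an L position)
n=8: L (options 7(W), 5(W) are all W)
n=9: W (go to 8, an L position)
n=10: L (options 9(W), 7(W) are all W)
n=11: W (go to 10, an L position)
n=12: L (options 11(W), 9(W) are all W)
n=13: W (go to 12, an L position)
n=14: L (options 13(W), 11(W) are all W)
n=15: W (go to 14, an L position)
n=16: L (options 15(W), 13(W) are all W)
n=17: W (go to 16, an L position)
n=18: L (options 17(W), 15(W) are all W)
n=19: W (go to 18, an L position)
n=20: L (options 19(W), 17(W) are all W)
n=21: W (go to 20, an L position)
n=22: L (options 21(W), 19(W) are all W)
n=23: W (go to 22, an L position)
n=24: L (options 23(W), 21(W) are all W)
n=25: W (go to 24, an L position)
n=26: L (options 25(W), 23(W) are all W)
n=27: W (go to 26, an L position)
n=28: L (options 27(W), 25(W) are all W)
n=29: W (go to 28, an L position)
n=30: L (options 29(W), 27(W) are all W)
n=31: W (go to 30, an L position)
n=32: L (options 31(W), 29(W) are all W)
n=33: W (go to 32, an L position)
n=34: L (options 33(W), 31(W) are all W)
n=35: W (go to 34, an L position)
n=36: L (options 35(W), 33(W) are all W)
n=37: W (go to 36, an L position)
n=38: L (options 37(W), 35(W) are all W)
L entries with 1 ≤ n ≤ 38 (n=0 is outside the asked range and is not counted): n = 2, 4, 6, 8, 10, 12, 14, 16, 18, 20, 22, 24, 26, 28, 30, 32, 34, 36, 38; that makes 19.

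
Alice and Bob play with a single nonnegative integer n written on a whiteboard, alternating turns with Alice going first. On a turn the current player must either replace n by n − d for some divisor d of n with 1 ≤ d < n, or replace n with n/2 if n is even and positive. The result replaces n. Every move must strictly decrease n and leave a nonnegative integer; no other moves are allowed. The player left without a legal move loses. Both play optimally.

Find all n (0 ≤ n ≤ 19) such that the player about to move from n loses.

Label each position W (a win for the player to move) or L (a loss). A position with no legal move is L; any other position is W exactly when some move reaches an L, and L when every move reaches a W.
n=0: no move → L
n=1: no move → L
n=2: can move to 1, which is L ⇒ W
n=3: the only move is to 2(W), a W ⇒ L
n=4: can move to 3, which is L ⇒ W
n=5: the only move is to 4(W), a W ⇒ L
n=6: can move to 3, which is L ⇒ W
n=7: the only move is to 6(W), a W ⇒ L
n=8: can move to 7, which is L ⇒ W
n=9: moves to 6(W), 8(W); every one is W ⇒ L
n=10: can move to 5, which is L ⇒ W
n=11: the only move is to 10(W), a W ⇒ L
n=12: can move to 9, which is L ⇒ W
n=13: the only move is to 12(W), a W ⇒ L
n=14: can move to 7, which is L ⇒ W
n=15: moves to 10(W), 12(W), 14(W); every one is W ⇒ L
n=16: can move to 15, which is L ⇒ W
n=17: the only move is to 16(W), a W ⇒ L
n=18: can move to 9, which is L ⇒ W
n=19: the only move is to 18(W), a W ⇒ L
Reading off the rows marked L gives the requested list; there are 11 such values of n.

0, 1, 3, 5, 7, 9, 11, 13, 15, 17, 19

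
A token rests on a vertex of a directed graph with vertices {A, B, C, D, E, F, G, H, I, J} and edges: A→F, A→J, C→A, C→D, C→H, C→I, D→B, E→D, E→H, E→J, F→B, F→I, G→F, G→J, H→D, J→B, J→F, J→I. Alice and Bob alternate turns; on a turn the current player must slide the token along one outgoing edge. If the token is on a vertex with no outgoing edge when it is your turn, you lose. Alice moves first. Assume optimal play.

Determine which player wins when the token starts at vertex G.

Bob wins.

Classify positions by backward induction: terminal positions (no move available) are L. From any other position, the mover wins iff some move reaches an L.
Every edge goes from a vertex to one that appears earlier in the order B, I, F, J, D, A, G, H, C, E, so processing vertices in that order labels each vertex after all of its successors.
B: no outgoing edge → L
I: no outgoing edge → L
F: can move to I, which is L ⇒ W
J: can move to I, which is L ⇒ W
D: can move to B, which is L ⇒ W
A: moves to J(W), F(W); every one is W ⇒ L
G: moves to J(W), F(W); every one is W ⇒ L
H: the only move is to D(W), a W ⇒ L
C: can move to H, which is L ⇒ W
E: can move to H, which is L ⇒ W
Every move from G reaches a W position, so the mover loses.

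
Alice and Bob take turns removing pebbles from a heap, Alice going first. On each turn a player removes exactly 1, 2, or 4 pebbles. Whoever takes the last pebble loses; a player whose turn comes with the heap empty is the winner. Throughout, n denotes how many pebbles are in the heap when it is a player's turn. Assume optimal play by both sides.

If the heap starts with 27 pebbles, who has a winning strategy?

Compute win/loss labels from the base case upward. A position with no move is W. Any other position is W if it can reach an L in one move, else L.
n=0: no move; the opponent has just taken the last pebble and therefore loses → W
n=1: →0(W) only, which is W, so L
n=2: →1(L), so W
n=3: →1(L), so W
n=4: →3(W), 2(W), 0(W) — all W, so L
n=5: →4(L), so W
n=6: →4(L), so W
n=7: →6(W), 5(W), 3(W) — all W, so L
n=8: →7(L), so W
n=9: →7(L), so W
n=10: →9(W), 8(W), 6(W) — all W, so L
n=11: →10(L), so W
n=12: →10(L), so W
n=13: →12(W), 11(W), 9(W) — all W, so L
n=14: →13(L), so W
n=15: →13(L), so W
n=16: →15(W), 14(W), 12(W) — all W, so L
n=17: →16(L), so W
n=18: →16(L), so W
n=19: →18(W), 17(W), 15(W) — all W, so L
n=20: →19(L), so W
n=21: →19(L), so W
n=22: →21(W), 20(W), 18(W) — all W, so L
n=23: →22(L), so W
n=24: →22(L), so W
n=25: →24(W), 23(W), 21(W) — all W, so L
n=26: →25(L), so W
n=27: →25(L), so W
The starting position 27 is W: Alice should remove 2, leaving 25, handing over an L position.

Alice wins.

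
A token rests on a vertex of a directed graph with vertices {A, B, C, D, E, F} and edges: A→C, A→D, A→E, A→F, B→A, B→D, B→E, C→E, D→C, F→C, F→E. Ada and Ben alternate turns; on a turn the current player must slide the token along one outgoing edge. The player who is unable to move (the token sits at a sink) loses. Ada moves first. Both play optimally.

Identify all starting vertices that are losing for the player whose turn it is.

Classify positions by backward induction: terminal positions (no move available) are L. From any other position, the mover wins iff some move reaches an L.
Every edge goes from a vertex to one that appears earlier in the order E, C, F, D, A, B, so processing vertices in that order labels each vertex after all of its successors.
E: no outgoing edge → L
C: reaches L-position E → W
F: reaches L-position E → W
D: only reaches C(W), which is W → L
A: reaches L-position D → W
B: reaches L-position D → W
Reading off the rows marked L gives the requested list; there are 2 such vertices.

D, E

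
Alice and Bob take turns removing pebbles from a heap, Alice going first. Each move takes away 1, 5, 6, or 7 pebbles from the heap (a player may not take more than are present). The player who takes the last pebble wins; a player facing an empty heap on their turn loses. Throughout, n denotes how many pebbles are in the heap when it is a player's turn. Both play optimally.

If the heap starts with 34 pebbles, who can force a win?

Alice wins.

Label each position W (a win for the player to move) or L (a loss). A position with no legal move is L; any other position is W exactly when some move reaches an L, and L when every move reaches a W.
n=0: no move → L
n=1: reaches L-position 0 → W
n=2: only reaches 1(W), which is W → L
n=3: reaches L-position 2 → W
n=4: only reaches 3(W), which is W → L
n=5: reaches L-position 4 → W
n=6: reaches L-position 0 → W
n=7: reaches L-position 2 → W
n=8: reaches L-position 2 → W
n=9: reaches L-position 4 → W
n=10: reaches L-position 4 → W
n=11: reaches L-position 4 → W
n=12: only reaches 11(W), 7(W), 6(W), 5(W), all W → L
n=13: reaches L-position 12 → W
n=14: only reaches 13(W), 9(W), 8(W), 7(W), all W → L
n=15: reaches L-position 14 → W
n=16: only reaches 15(W), 11(W), 10(W), 9(W), all W → L
n=17: reaches L-position 16 → W
n=18: reaches L-position 12 → W
n=19: reaches L-position 14 → W
n=20: reaches L-position 14 → W
n=21: reaches L-position 16 → W
n=22: reaches L-position 16 → W
n=23: reaches L-position 16 → W
n=24: only reaches 23(W), 19(W), 18(W), 17(W), all W → L
n=25: reaches L-position 24 → W
n=26: only reaches 25(W), 21(W), 20(W), 19(W), all W → L
n=27: reaches L-position 26 → W
n=28: only reaches 27(W), 23(W), 22(W), 21(W), all W → L
n=29: reaches L-position 28 → W
n=30: reaches L-position 24 → W
n=31: reaches L-position 26 → W
n=32: reaches L-position 26 → W
n=33: reaches L-position 28 → W
n=34: reaches L-position 28 → W
The starting position 34 is W: Alice should remove 6, leaving 28, handing over an L position.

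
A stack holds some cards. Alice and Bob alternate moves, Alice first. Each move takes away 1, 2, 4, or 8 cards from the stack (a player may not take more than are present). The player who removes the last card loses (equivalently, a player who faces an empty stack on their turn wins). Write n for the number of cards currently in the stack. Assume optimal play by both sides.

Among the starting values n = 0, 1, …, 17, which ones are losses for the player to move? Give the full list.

Positions with no move are W. A position that does have a move is losing for the player to move precisely when every available move leads to a winning position for the opponent. Fill in the labels:
n=0: no move; the opponent has just taken the last card and therefore loses → W
n=1: the only move is to 0(W), a W ⇒ L
n=2: can move to 1, which is L ⇒ W
n=3: can move to 1, which is L ⇒ W
n=4: moves to 3(W), 2(W), 0(W); every one is W ⇒ L
n=5: can move to 4, which is L ⇒ W
n=6: can move to 4, which is L ⇒ W
n=7: moves to 6(W), 5(W), 3(W); every one is W ⇒ L
n=8: can move to 7, which is L ⇒ W
n=9: can move to 7, which is L ⇒ W
n=10: moves to 9(W), 8(W), 6(W), 2(W); every one is W ⇒ L
n=11: can move to 10, which is L ⇒ W
n=12: can move to 10, which is L ⇒ W
n=13: moves to 12(W), 11(W), 9(W), 5(W); every one is W ⇒ L
n=14: can move to 13, which is L ⇒ W
n=15: can move to 13, which is L ⇒ W
n=16: moves to 15(W), 14(W), 12(W), 8(W); every one is W ⇒ L
n=17: can move to 16, which is L ⇒ W
Reading off the rows marked L gives the requested list; there are 6 such values of n.

1, 4, 7, 10, 13, 16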